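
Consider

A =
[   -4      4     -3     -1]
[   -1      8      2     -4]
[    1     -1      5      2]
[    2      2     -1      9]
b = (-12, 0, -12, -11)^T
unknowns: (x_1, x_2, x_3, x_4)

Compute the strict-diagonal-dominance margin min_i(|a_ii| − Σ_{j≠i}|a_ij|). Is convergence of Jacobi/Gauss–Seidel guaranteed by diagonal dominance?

-4

row 1: |-4| − (4+3+1) = -4
row 2: |8| − (1+2+4) = 1
row 3: |5| − (1+1+2) = 1
row 4: |9| − (2+2+1) = 4
minimum over rows = -4 → not strictly diagonally dominant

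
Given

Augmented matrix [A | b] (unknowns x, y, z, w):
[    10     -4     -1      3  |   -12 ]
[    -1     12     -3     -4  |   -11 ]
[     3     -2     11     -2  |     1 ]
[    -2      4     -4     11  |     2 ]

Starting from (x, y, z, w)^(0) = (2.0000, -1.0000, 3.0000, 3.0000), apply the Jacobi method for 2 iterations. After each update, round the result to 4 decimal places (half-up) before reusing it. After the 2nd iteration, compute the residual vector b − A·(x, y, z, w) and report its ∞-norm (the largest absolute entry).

Iteration 1:
  x = (-12 - (-4)·-1.0000 - (-1)·3.0000 - (3)·3.0000) / (10) = -2.2000
  y = (-11 - (-1)·2.0000 - (-3)·3.0000 - (-4)·3.0000) / (12) = 1.0000
  z = (1 - (3)·2.0000 - (-2)·-1.0000 - (-2)·3.0000) / (11) = -0.0909
  w = (2 - (-2)·2.0000 - (4)·-1.0000 - (-4)·3.0000) / (11) = 2.0000
Iteration 2:
  x = (-12 - (-4)·1.0000 - (-1)·-0.0909 - (3)·2.0000) / (10) = -1.4091
  y = (-11 - (-1)·-2.2000 - (-3)·-0.0909 - (-4)·2.0000) / (12) = -0.4561
  z = (1 - (3)·-2.2000 - (-2)·1.0000 - (-2)·2.0000) / (11) = 1.2364
  w = (2 - (-2)·-2.2000 - (4)·1.0000 - (-4)·-0.0909) / (11) = -0.6149
Residual b − A·x = (3.3477, -5.6863, -10.5151, 12.7157); ∞-norm = 12.7157

12.7157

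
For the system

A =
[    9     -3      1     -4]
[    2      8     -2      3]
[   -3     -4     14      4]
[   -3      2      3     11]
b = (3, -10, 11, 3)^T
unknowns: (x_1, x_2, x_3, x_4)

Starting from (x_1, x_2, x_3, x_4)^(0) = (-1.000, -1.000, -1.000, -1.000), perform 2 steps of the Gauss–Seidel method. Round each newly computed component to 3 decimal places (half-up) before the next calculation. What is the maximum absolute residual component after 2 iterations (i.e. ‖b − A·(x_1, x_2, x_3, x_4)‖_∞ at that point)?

Iteration 1:
  x_1 = (3 - (-3)·-1.000 - (1)·-1.000 - (-4)·-1.000) / (9) = -0.333
  x_2 = (-10 - (2)·-0.333 - (-2)·-1.000 - (3)·-1.000) / (8) = -1.042
  x_3 = (11 - (-3)·-0.333 - (-4)·-1.042 - (4)·-1.000) / (14) = 0.702
  x_4 = (3 - (-3)·-0.333 - (2)·-1.042 - (3)·0.702) / (11) = 0.180
Iteration 2:
  x_1 = (3 - (-3)·-1.042 - (1)·0.702 - (-4)·0.180) / (9) = -0.012
  x_2 = (-10 - (2)·-0.012 - (-2)·0.702 - (3)·0.180) / (8) = -1.139
  x_3 = (11 - (-3)·-0.012 - (-4)·-1.139 - (4)·0.180) / (14) = 0.406
  x_4 = (3 - (-3)·-0.012 - (2)·-1.139 - (3)·0.406) / (11) = 0.366
Residual b − A·x = (0.749, -1.150, -0.740, -0.002); ∞-norm = 1.150

1.150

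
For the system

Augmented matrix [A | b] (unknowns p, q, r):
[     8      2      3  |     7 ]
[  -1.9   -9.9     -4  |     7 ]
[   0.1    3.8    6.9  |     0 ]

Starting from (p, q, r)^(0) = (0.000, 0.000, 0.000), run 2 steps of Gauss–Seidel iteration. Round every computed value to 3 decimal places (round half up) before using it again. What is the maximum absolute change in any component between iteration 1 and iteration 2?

0.198

Iteration 1:
  p = (7 - (2)·0.000 - (3)·0.000) / (8) = 0.875
  q = (7 - (-1.9)·0.875 - (-4)·0.000) / (-9.9) = -0.875
  r = (0 - (0.1)·0.875 - (3.8)·-0.875) / (6.9) = 0.469
Iteration 2:
  p = (7 - (2)·-0.875 - (3)·0.469) / (8) = 0.918
  q = (7 - (-1.9)·0.918 - (-4)·0.469) / (-9.9) = -1.073
  r = (0 - (0.1)·0.918 - (3.8)·-1.073) / (6.9) = 0.578
Change: (0.043, -0.198, 0.109) → max |·| = 0.198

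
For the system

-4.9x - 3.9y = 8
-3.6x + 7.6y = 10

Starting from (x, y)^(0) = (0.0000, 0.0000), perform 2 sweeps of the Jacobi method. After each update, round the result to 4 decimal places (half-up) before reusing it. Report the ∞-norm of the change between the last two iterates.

1.0472

Iteration 1:
  x = (8 - (-3.9)·0.0000) / (-4.9) = -1.6327
  y = (10 - (-3.6)·0.0000) / (7.6) = 1.3158
Iteration 2:
  x = (8 - (-3.9)·1.3158) / (-4.9) = -2.6799
  y = (10 - (-3.6)·-1.6327) / (7.6) = 0.5424
Change: (-1.0472, -0.7734) → max |·| = 1.0472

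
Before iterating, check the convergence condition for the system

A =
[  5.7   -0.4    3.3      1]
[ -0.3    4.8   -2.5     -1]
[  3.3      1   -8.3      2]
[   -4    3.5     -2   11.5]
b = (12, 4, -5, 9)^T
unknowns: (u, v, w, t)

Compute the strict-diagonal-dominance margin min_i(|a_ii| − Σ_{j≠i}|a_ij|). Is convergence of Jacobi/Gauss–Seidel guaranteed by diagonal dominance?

row 1: |5.7| − (0.4+3.3+1) = 1
row 2: |4.8| − (0.3+2.5+1) = 1
row 3: |-8.3| − (3.3+1+2) = 2
row 4: |11.5| − (4+3.5+2) = 2
minimum over rows = 1 → strictly diagonally dominant (convergence guaranteed)

1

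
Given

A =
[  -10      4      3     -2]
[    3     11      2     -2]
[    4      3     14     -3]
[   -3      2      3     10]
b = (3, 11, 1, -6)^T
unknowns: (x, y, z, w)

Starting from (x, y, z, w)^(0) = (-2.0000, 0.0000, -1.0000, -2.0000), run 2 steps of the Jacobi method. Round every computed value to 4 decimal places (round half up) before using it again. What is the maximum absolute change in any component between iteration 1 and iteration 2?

0.6897

Iteration 1:
  x = (3 - (4)·0.0000 - (3)·-1.0000 - (-2)·-2.0000) / (-10) = -0.2000
  y = (11 - (3)·-2.0000 - (2)·-1.0000 - (-2)·-2.0000) / (11) = 1.3636
  z = (1 - (4)·-2.0000 - (3)·0.0000 - (-3)·-2.0000) / (14) = 0.2143
  w = (-6 - (-3)·-2.0000 - (2)·0.0000 - (3)·-1.0000) / (10) = -0.9000
Iteration 2:
  x = (3 - (4)·1.3636 - (3)·0.2143 - (-2)·-0.9000) / (-10) = 0.4897
  y = (11 - (3)·-0.2000 - (2)·0.2143 - (-2)·-0.9000) / (11) = 0.8519
  z = (1 - (4)·-0.2000 - (3)·1.3636 - (-3)·-0.9000) / (14) = -0.3565
  w = (-6 - (-3)·-0.2000 - (2)·1.3636 - (3)·0.2143) / (10) = -0.9970
Change: (0.6897, -0.5117, -0.5708, -0.0970) → max |·| = 0.6897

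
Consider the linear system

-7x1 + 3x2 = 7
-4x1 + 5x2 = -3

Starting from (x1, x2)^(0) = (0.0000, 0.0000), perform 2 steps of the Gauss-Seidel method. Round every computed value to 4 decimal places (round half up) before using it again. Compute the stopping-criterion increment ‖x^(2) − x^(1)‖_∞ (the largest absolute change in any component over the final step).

0.6000

Iteration 1:
  x1 = (7 - (3)·0.0000) / (-7) = -1.0000
  x2 = (-3 - (-4)·-1.0000) / (5) = -1.4000
Iteration 2:
  x1 = (7 - (3)·-1.4000) / (-7) = -1.6000
  x2 = (-3 - (-4)·-1.6000) / (5) = -1.8800
Change: (-0.6000, -0.4800) → max |·| = 0.6000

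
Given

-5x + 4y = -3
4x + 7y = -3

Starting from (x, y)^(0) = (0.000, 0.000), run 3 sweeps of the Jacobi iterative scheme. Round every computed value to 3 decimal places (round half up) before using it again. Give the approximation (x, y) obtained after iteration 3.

Iteration 1:
  x = (-3 - (4)·0.000) / (-5) = 0.600
  y = (-3 - (4)·0.000) / (7) = -0.429
Iteration 2:
  x = (-3 - (4)·-0.429) / (-5) = 0.257
  y = (-3 - (4)·0.600) / (7) = -0.771
Iteration 3:
  x = (-3 - (4)·-0.771) / (-5) = -0.017
  y = (-3 - (4)·0.257) / (7) = -0.575

(-0.017, -0.575)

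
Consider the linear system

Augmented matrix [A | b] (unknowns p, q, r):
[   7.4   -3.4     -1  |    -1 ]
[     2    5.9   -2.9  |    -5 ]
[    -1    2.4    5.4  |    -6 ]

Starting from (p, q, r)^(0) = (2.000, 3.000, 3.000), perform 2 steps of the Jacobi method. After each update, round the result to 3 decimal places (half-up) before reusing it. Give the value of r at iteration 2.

-0.783

Iteration 1:
  p = (-1 - (-3.4)·3.000 - (-1)·3.000) / (7.4) = 1.649
  q = (-5 - (2)·2.000 - (-2.9)·3.000) / (5.9) = -0.051
  r = (-6 - (-1)·2.000 - (2.4)·3.000) / (5.4) = -2.074
Iteration 2:
  p = (-1 - (-3.4)·-0.051 - (-1)·-2.074) / (7.4) = -0.439
  q = (-5 - (2)·1.649 - (-2.9)·-2.074) / (5.9) = -2.426
  r = (-6 - (-1)·1.649 - (2.4)·-0.051) / (5.4) = -0.783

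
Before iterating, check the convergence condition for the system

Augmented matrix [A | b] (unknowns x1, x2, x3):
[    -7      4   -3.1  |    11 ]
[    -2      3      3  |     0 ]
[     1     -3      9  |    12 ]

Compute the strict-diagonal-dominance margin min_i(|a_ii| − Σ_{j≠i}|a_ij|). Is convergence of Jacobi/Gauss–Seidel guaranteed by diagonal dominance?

row 1: |-7| − (4+3.1) = -0.1
row 2: |3| − (2+3) = -2
row 3: |9| − (1+3) = 5
minimum over rows = -2 → not strictly diagonally dominant

-2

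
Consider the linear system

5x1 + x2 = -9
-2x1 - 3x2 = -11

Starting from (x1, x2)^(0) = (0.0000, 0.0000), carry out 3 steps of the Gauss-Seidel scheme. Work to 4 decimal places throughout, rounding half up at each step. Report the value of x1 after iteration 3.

-2.9031

Iteration 1:
  x1 = (-9 - (1)·0.0000) / (5) = -1.8000
  x2 = (-11 - (-2)·-1.8000) / (-3) = 4.8667
Iteration 2:
  x1 = (-9 - (1)·4.8667) / (5) = -2.7733
  x2 = (-11 - (-2)·-2.7733) / (-3) = 5.5155
Iteration 3:
  x1 = (-9 - (1)·5.5155) / (5) = -2.9031
  x2 = (-11 - (-2)·-2.9031) / (-3) = 5.6021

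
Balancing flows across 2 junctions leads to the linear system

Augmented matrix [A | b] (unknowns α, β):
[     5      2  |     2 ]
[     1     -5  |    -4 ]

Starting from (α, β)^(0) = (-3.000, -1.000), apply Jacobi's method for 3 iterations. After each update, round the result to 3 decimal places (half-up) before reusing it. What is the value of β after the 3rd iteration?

Iteration 1:
  α = (2 - (2)·-1.000) / (5) = 0.800
  β = (-4 - (1)·-3.000) / (-5) = 0.200
Iteration 2:
  α = (2 - (2)·0.200) / (5) = 0.320
  β = (-4 - (1)·0.800) / (-5) = 0.960
Iteration 3:
  α = (2 - (2)·0.960) / (5) = 0.016
  β = (-4 - (1)·0.320) / (-5) = 0.864

0.864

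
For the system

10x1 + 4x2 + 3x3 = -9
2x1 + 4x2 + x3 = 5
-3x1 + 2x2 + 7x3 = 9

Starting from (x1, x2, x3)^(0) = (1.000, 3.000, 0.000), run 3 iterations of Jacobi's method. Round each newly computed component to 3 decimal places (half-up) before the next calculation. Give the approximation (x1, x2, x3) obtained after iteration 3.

(-1.786, 1.936, 0.065)

Iteration 1:
  x1 = (-9 - (4)·3.000 - (3)·0.000) / (10) = -2.100
  x2 = (5 - (2)·1.000 - (1)·0.000) / (4) = 0.750
  x3 = (9 - (-3)·1.000 - (2)·3.000) / (7) = 0.857
Iteration 2:
  x1 = (-9 - (4)·0.750 - (3)·0.857) / (10) = -1.457
  x2 = (5 - (2)·-2.100 - (1)·0.857) / (4) = 2.086
  x3 = (9 - (-3)·-2.100 - (2)·0.750) / (7) = 0.171
Iteration 3:
  x1 = (-9 - (4)·2.086 - (3)·0.171) / (10) = -1.786
  x2 = (5 - (2)·-1.457 - (1)·0.171) / (4) = 1.936
  x3 = (9 - (-3)·-1.457 - (2)·2.086) / (7) = 0.065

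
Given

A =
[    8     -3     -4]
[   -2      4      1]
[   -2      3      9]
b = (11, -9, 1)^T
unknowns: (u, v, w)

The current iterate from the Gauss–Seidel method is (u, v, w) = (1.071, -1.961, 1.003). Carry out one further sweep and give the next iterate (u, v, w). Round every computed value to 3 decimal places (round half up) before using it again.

(1.141, -1.930, 1.008)

One sweep:
  u = (11 - (-3)·-1.961 - (-4)·1.003) / (8) = 1.141
  v = (-9 - (-2)·1.141 - (1)·1.003) / (4) = -1.930
  w = (1 - (-2)·1.141 - (3)·-1.930) / (9) = 1.008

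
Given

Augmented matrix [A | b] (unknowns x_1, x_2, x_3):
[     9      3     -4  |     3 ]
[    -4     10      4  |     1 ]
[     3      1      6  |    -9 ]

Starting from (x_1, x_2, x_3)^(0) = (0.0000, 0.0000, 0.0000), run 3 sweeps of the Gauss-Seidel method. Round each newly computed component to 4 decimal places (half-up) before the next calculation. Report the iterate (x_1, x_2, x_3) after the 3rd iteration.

Iteration 1:
  x_1 = (3 - (3)·0.0000 - (-4)·0.0000) / (9) = 0.3333
  x_2 = (1 - (-4)·0.3333 - (4)·0.0000) / (10) = 0.2333
  x_3 = (-9 - (3)·0.3333 - (1)·0.2333) / (6) = -1.7055
Iteration 2:
  x_1 = (3 - (3)·0.2333 - (-4)·-1.7055) / (9) = -0.5024
  x_2 = (1 - (-4)·-0.5024 - (4)·-1.7055) / (10) = 0.5812
  x_3 = (-9 - (3)·-0.5024 - (1)·0.5812) / (6) = -1.3457
Iteration 3:
  x_1 = (3 - (3)·0.5812 - (-4)·-1.3457) / (9) = -0.4585
  x_2 = (1 - (-4)·-0.4585 - (4)·-1.3457) / (10) = 0.4549
  x_3 = (-9 - (3)·-0.4585 - (1)·0.4549) / (6) = -1.3466

(-0.4585, 0.4549, -1.3466)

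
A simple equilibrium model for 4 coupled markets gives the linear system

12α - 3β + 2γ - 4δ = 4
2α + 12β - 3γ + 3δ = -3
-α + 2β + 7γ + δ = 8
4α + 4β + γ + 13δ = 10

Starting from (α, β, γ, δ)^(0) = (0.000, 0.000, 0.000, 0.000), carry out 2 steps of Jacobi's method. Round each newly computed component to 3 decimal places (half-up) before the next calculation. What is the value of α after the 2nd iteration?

0.337

Iteration 1:
  α = (4 - (-3)·0.000 - (2)·0.000 - (-4)·0.000) / (12) = 0.333
  β = (-3 - (2)·0.000 - (-3)·0.000 - (3)·0.000) / (12) = -0.250
  γ = (8 - (-1)·0.000 - (2)·0.000 - (1)·0.000) / (7) = 1.143
  δ = (10 - (4)·0.000 - (4)·0.000 - (1)·0.000) / (13) = 0.769
Iteration 2:
  α = (4 - (-3)·-0.250 - (2)·1.143 - (-4)·0.769) / (12) = 0.337
  β = (-3 - (2)·0.333 - (-3)·1.143 - (3)·0.769) / (12) = -0.212
  γ = (8 - (-1)·0.333 - (2)·-0.250 - (1)·0.769) / (7) = 1.152
  δ = (10 - (4)·0.333 - (4)·-0.250 - (1)·1.143) / (13) = 0.656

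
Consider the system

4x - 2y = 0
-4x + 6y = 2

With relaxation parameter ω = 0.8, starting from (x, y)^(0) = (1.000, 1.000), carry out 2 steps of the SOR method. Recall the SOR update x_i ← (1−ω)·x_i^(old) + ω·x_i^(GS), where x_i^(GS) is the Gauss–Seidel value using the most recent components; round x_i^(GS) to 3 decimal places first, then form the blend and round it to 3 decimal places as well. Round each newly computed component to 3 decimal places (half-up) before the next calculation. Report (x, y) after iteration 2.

(0.434, 0.656)

Iteration 1:
  x: GS value = (0 - (-2)·1.000) / (4) = 0.500;  x ← (1−ω)·1.000 + ω·0.500 = 0.600
  y: GS value = (2 - (-4)·0.600) / (6) = 0.733;  y ← (1−ω)·1.000 + ω·0.733 = 0.786
Iteration 2:
  x: GS value = (0 - (-2)·0.786) / (4) = 0.393;  x ← (1−ω)·0.600 + ω·0.393 = 0.434
  y: GS value = (2 - (-4)·0.434) / (6) = 0.623;  y ← (1−ω)·0.786 + ω·0.623 = 0.656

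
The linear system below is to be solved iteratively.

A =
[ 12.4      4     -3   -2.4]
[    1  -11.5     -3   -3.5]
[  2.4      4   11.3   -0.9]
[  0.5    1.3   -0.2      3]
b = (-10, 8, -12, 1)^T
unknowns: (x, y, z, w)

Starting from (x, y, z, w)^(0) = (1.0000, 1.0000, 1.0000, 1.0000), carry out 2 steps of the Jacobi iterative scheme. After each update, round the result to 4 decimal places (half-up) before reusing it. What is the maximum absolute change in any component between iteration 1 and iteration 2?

Iteration 1:
  x = (-10 - (4)·1.0000 - (-3)·1.0000 - (-2.4)·1.0000) / (12.4) = -0.6935
  y = (8 - (1)·1.0000 - (-3)·1.0000 - (-3.5)·1.0000) / (-11.5) = -1.1739
  z = (-12 - (2.4)·1.0000 - (4)·1.0000 - (-0.9)·1.0000) / (11.3) = -1.5487
  w = (1 - (0.5)·1.0000 - (1.3)·1.0000 - (-0.2)·1.0000) / (3) = -0.2000
Iteration 2:
  x = (-10 - (4)·-1.1739 - (-3)·-1.5487 - (-2.4)·-0.2000) / (12.4) = -0.8412
  y = (8 - (1)·-0.6935 - (-3)·-1.5487 - (-3.5)·-0.2000) / (-11.5) = -0.2911
  z = (-12 - (2.4)·-0.6935 - (4)·-1.1739 - (-0.9)·-0.2000) / (11.3) = -0.5150
  w = (1 - (0.5)·-0.6935 - (1.3)·-1.1739 - (-0.2)·-1.5487) / (3) = 0.8544
Change: (-0.1477, 0.8828, 1.0337, 1.0544) → max |·| = 1.0544

1.0544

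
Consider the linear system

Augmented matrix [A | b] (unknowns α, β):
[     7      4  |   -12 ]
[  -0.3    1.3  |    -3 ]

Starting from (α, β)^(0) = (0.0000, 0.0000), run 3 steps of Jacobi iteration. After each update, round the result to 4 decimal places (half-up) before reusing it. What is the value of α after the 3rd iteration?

Iteration 1:
  α = (-12 - (4)·0.0000) / (7) = -1.7143
  β = (-3 - (-0.3)·0.0000) / (1.3) = -2.3077
Iteration 2:
  α = (-12 - (4)·-2.3077) / (7) = -0.3956
  β = (-3 - (-0.3)·-1.7143) / (1.3) = -2.7033
Iteration 3:
  α = (-12 - (4)·-2.7033) / (7) = -0.1695
  β = (-3 - (-0.3)·-0.3956) / (1.3) = -2.3990

-0.1695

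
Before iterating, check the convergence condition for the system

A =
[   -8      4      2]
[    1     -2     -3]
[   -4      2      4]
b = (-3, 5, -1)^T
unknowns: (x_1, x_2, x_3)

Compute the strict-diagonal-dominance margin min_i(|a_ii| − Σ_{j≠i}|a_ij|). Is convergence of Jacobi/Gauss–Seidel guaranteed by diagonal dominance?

row 1: |-8| − (4+2) = 2
row 2: |-2| − (1+3) = -2
row 3: |4| − (4+2) = -2
minimum over rows = -2 → not strictly diagonally dominant

-2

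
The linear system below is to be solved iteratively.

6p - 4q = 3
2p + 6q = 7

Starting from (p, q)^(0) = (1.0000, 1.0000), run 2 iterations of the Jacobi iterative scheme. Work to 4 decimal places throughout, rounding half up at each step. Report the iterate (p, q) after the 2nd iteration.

(1.0555, 0.7778)

Iteration 1:
  p = (3 - (-4)·1.0000) / (6) = 1.1667
  q = (7 - (2)·1.0000) / (6) = 0.8333
Iteration 2:
  p = (3 - (-4)·0.8333) / (6) = 1.0555
  q = (7 - (2)·1.1667) / (6) = 0.7778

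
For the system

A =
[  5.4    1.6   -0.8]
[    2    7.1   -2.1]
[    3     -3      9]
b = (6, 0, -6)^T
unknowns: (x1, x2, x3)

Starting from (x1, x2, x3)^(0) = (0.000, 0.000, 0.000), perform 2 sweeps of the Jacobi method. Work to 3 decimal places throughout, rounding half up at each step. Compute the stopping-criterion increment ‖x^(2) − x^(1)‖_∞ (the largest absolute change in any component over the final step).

Iteration 1:
  x1 = (6 - (1.6)·0.000 - (-0.8)·0.000) / (5.4) = 1.111
  x2 = (0 - (2)·0.000 - (-2.1)·0.000) / (7.1) = 0.000
  x3 = (-6 - (3)·0.000 - (-3)·0.000) / (9) = -0.667
Iteration 2:
  x1 = (6 - (1.6)·0.000 - (-0.8)·-0.667) / (5.4) = 1.012
  x2 = (0 - (2)·1.111 - (-2.1)·-0.667) / (7.1) = -0.510
  x3 = (-6 - (3)·1.111 - (-3)·0.000) / (9) = -1.037
Change: (-0.099, -0.510, -0.370) → max |·| = 0.510

0.510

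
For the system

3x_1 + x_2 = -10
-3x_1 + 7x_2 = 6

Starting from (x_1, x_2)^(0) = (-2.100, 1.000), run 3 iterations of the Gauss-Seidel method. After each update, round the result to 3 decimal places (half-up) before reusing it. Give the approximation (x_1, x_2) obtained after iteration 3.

Iteration 1:
  x_1 = (-10 - (1)·1.000) / (3) = -3.667
  x_2 = (6 - (-3)·-3.667) / (7) = -0.714
Iteration 2:
  x_1 = (-10 - (1)·-0.714) / (3) = -3.095
  x_2 = (6 - (-3)·-3.095) / (7) = -0.469
Iteration 3:
  x_1 = (-10 - (1)·-0.469) / (3) = -3.177
  x_2 = (6 - (-3)·-3.177) / (7) = -0.504

(-3.177, -0.504)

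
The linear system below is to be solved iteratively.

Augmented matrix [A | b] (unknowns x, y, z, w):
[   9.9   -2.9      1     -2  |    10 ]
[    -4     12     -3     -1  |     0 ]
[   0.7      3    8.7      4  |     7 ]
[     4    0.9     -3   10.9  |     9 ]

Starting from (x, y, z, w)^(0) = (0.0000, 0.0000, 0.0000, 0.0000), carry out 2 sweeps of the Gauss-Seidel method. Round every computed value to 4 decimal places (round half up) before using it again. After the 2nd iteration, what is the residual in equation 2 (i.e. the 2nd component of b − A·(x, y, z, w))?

Iteration 1:
  x = (10 - (-2.9)·0.0000 - (1)·0.0000 - (-2)·0.0000) / (9.9) = 1.0101
  y = (0 - (-4)·1.0101 - (-3)·0.0000 - (-1)·0.0000) / (12) = 0.3367
  z = (7 - (0.7)·1.0101 - (3)·0.3367 - (4)·0.0000) / (8.7) = 0.6072
  w = (9 - (4)·1.0101 - (0.9)·0.3367 - (-3)·0.6072) / (10.9) = 0.5943
Iteration 2:
  x = (10 - (-2.9)·0.3367 - (1)·0.6072 - (-2)·0.5943) / (9.9) = 1.1675
  y = (0 - (-4)·1.1675 - (-3)·0.6072 - (-1)·0.5943) / (12) = 0.5905
  z = (7 - (0.7)·1.1675 - (3)·0.5905 - (4)·0.5943) / (8.7) = 0.2338
  w = (9 - (4)·1.1675 - (0.9)·0.5905 - (-3)·0.2338) / (10.9) = 0.4128
Residual b − A·x = (0.7460, -1.3018, 0.7260, 0.0004)

-1.3018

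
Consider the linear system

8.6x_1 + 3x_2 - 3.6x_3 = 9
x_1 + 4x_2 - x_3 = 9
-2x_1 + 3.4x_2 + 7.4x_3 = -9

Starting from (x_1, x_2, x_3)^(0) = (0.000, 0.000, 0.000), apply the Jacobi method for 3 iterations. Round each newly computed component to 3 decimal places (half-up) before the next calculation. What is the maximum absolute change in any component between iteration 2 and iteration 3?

Iteration 1:
  x_1 = (9 - (3)·0.000 - (-3.6)·0.000) / (8.6) = 1.047
  x_2 = (9 - (1)·0.000 - (-1)·0.000) / (4) = 2.250
  x_3 = (-9 - (-2)·0.000 - (3.4)·0.000) / (7.4) = -1.216
Iteration 2:
  x_1 = (9 - (3)·2.250 - (-3.6)·-1.216) / (8.6) = -0.247
  x_2 = (9 - (1)·1.047 - (-1)·-1.216) / (4) = 1.684
  x_3 = (-9 - (-2)·1.047 - (3.4)·2.250) / (7.4) = -1.967
Iteration 3:
  x_1 = (9 - (3)·1.684 - (-3.6)·-1.967) / (8.6) = -0.364
  x_2 = (9 - (1)·-0.247 - (-1)·-1.967) / (4) = 1.820
  x_3 = (-9 - (-2)·-0.247 - (3.4)·1.684) / (7.4) = -2.057
Change: (-0.117, 0.136, -0.090) → max |·| = 0.136

0.136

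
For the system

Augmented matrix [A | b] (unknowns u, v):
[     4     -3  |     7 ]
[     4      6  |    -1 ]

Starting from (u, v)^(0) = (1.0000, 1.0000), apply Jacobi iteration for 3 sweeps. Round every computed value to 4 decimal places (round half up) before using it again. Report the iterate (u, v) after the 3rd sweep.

Iteration 1:
  u = (7 - (-3)·1.0000) / (4) = 2.5000
  v = (-1 - (4)·1.0000) / (6) = -0.8333
Iteration 2:
  u = (7 - (-3)·-0.8333) / (4) = 1.1250
  v = (-1 - (4)·2.5000) / (6) = -1.8333
Iteration 3:
  u = (7 - (-3)·-1.8333) / (4) = 0.3750
  v = (-1 - (4)·1.1250) / (6) = -0.9167

(0.3750, -0.9167)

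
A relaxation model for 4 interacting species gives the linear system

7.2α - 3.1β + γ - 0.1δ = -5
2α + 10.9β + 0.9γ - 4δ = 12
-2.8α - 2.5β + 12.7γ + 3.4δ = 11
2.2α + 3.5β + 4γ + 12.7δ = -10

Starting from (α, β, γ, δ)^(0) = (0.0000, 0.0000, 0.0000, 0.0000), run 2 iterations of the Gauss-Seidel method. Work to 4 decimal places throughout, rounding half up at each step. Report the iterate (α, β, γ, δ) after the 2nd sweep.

(-0.3163, 0.6007, 1.2644, -1.2964)

Iteration 1:
  α = (-5 - (-3.1)·0.0000 - (1)·0.0000 - (-0.1)·0.0000) / (7.2) = -0.6944
  β = (12 - (2)·-0.6944 - (0.9)·0.0000 - (-4)·0.0000) / (10.9) = 1.2283
  γ = (11 - (-2.8)·-0.6944 - (-2.5)·1.2283 - (3.4)·0.0000) / (12.7) = 0.9548
  δ = (-10 - (2.2)·-0.6944 - (3.5)·1.2283 - (4)·0.9548) / (12.7) = -1.3063
Iteration 2:
  α = (-5 - (-3.1)·1.2283 - (1)·0.9548 - (-0.1)·-1.3063) / (7.2) = -0.3163
  β = (12 - (2)·-0.3163 - (0.9)·0.9548 - (-4)·-1.3063) / (10.9) = 0.6007
  γ = (11 - (-2.8)·-0.3163 - (-2.5)·0.6007 - (3.4)·-1.3063) / (12.7) = 1.2644
  δ = (-10 - (2.2)·-0.3163 - (3.5)·0.6007 - (4)·1.2644) / (12.7) = -1.2964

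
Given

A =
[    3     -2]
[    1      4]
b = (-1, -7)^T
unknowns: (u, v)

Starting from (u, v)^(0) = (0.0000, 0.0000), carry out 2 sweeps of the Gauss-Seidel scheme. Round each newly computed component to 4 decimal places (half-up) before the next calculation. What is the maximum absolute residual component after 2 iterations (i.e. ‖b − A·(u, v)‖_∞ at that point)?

0.5557

Iteration 1:
  u = (-1 - (-2)·0.0000) / (3) = -0.3333
  v = (-7 - (1)·-0.3333) / (4) = -1.6667
Iteration 2:
  u = (-1 - (-2)·-1.6667) / (3) = -1.4445
  v = (-7 - (1)·-1.4445) / (4) = -1.3889
Residual b − A·x = (0.5557, 0.0001); ∞-norm = 0.5557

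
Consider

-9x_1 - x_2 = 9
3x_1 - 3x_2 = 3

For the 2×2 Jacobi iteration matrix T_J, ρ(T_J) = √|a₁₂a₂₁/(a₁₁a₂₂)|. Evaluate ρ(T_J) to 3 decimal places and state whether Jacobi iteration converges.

0.333

a₁₂a₂₁/(a₁₁a₂₂) = (-1)·(3) / ((-9)·(-3)) = -0.111111
ρ = √|-0.111111| = √0.111111 = 0.333
ρ < 1, so Jacobi converges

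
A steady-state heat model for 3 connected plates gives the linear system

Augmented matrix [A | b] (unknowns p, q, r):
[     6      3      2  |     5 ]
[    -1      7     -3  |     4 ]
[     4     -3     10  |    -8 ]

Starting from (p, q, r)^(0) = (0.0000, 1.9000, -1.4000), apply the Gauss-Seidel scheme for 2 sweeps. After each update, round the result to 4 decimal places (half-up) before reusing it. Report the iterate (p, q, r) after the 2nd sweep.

Iteration 1:
  p = (5 - (3)·1.9000 - (2)·-1.4000) / (6) = 0.3500
  q = (4 - (-1)·0.3500 - (-3)·-1.4000) / (7) = 0.0214
  r = (-8 - (4)·0.3500 - (-3)·0.0214) / (10) = -0.9336
Iteration 2:
  p = (5 - (3)·0.0214 - (2)·-0.9336) / (6) = 1.1338
  q = (4 - (-1)·1.1338 - (-3)·-0.9336) / (7) = 0.3333
  r = (-8 - (4)·1.1338 - (-3)·0.3333) / (10) = -1.1535

(1.1338, 0.3333, -1.1535)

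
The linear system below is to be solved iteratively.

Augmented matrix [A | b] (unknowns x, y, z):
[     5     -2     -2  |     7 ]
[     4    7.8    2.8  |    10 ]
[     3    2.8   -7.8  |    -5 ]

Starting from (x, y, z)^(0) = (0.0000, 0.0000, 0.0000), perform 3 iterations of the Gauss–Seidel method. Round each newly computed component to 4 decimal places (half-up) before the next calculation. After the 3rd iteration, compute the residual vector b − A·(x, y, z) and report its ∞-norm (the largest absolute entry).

Iteration 1:
  x = (7 - (-2)·0.0000 - (-2)·0.0000) / (5) = 1.4000
  y = (10 - (4)·1.4000 - (2.8)·0.0000) / (7.8) = 0.5641
  z = (-5 - (3)·1.4000 - (2.8)·0.5641) / (-7.8) = 1.3820
Iteration 2:
  x = (7 - (-2)·0.5641 - (-2)·1.3820) / (5) = 2.1784
  y = (10 - (4)·2.1784 - (2.8)·1.3820) / (7.8) = -0.3312
  z = (-5 - (3)·2.1784 - (2.8)·-0.3312) / (-7.8) = 1.3600
Iteration 3:
  x = (7 - (-2)·-0.3312 - (-2)·1.3600) / (5) = 1.8115
  y = (10 - (4)·1.8115 - (2.8)·1.3600) / (7.8) = -0.1351
  z = (-5 - (3)·1.8115 - (2.8)·-0.1351) / (-7.8) = 1.2893
Residual b − A·x = (0.2509, 0.1977, 0.0003); ∞-norm = 0.2509

0.2509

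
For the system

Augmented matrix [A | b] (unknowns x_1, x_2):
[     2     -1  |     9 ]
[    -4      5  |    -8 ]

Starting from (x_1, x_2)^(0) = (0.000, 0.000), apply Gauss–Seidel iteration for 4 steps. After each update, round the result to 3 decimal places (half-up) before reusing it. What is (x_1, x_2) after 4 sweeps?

(6.060, 3.248)

Iteration 1:
  x_1 = (9 - (-1)·0.000) / (2) = 4.500
  x_2 = (-8 - (-4)·4.500) / (5) = 2.000
Iteration 2:
  x_1 = (9 - (-1)·2.000) / (2) = 5.500
  x_2 = (-8 - (-4)·5.500) / (5) = 2.800
Iteration 3:
  x_1 = (9 - (-1)·2.800) / (2) = 5.900
  x_2 = (-8 - (-4)·5.900) / (5) = 3.120
Iteration 4:
  x_1 = (9 - (-1)·3.120) / (2) = 6.060
  x_2 = (-8 - (-4)·6.060) / (5) = 3.248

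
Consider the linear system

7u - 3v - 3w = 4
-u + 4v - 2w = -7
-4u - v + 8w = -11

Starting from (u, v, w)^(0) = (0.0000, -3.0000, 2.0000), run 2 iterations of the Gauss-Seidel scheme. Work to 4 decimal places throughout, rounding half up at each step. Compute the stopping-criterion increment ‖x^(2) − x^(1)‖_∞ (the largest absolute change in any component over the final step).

Iteration 1:
  u = (4 - (-3)·-3.0000 - (-3)·2.0000) / (7) = 0.1429
  v = (-7 - (-1)·0.1429 - (-2)·2.0000) / (4) = -0.7143
  w = (-11 - (-4)·0.1429 - (-1)·-0.7143) / (8) = -1.3928
Iteration 2:
  u = (4 - (-3)·-0.7143 - (-3)·-1.3928) / (7) = -0.3316
  v = (-7 - (-1)·-0.3316 - (-2)·-1.3928) / (4) = -2.5293
  w = (-11 - (-4)·-0.3316 - (-1)·-2.5293) / (8) = -1.8570
Change: (-0.4745, -1.8150, -0.4642) → max |·| = 1.8150

1.8150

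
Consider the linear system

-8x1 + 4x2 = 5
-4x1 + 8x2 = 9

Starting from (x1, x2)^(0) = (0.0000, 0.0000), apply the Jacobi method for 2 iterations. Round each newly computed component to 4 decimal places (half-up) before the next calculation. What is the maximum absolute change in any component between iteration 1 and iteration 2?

0.5625

Iteration 1:
  x1 = (5 - (4)·0.0000) / (-8) = -0.6250
  x2 = (9 - (-4)·0.0000) / (8) = 1.1250
Iteration 2:
  x1 = (5 - (4)·1.1250) / (-8) = -0.0625
  x2 = (9 - (-4)·-0.6250) / (8) = 0.8125
Change: (0.5625, -0.3125) → max |·| = 0.5625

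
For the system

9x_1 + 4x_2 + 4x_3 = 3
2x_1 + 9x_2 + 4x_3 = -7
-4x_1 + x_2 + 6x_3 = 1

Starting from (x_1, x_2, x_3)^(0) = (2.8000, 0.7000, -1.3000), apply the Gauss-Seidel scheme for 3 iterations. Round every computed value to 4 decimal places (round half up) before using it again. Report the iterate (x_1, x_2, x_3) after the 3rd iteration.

(0.6059, -1.1287, 0.7587)

Iteration 1:
  x_1 = (3 - (4)·0.7000 - (4)·-1.3000) / (9) = 0.6000
  x_2 = (-7 - (2)·0.6000 - (4)·-1.3000) / (9) = -0.3333
  x_3 = (1 - (-4)·0.6000 - (1)·-0.3333) / (6) = 0.6222
Iteration 2:
  x_1 = (3 - (4)·-0.3333 - (4)·0.6222) / (9) = 0.2049
  x_2 = (-7 - (2)·0.2049 - (4)·0.6222) / (9) = -1.0998
  x_3 = (1 - (-4)·0.2049 - (1)·-1.0998) / (6) = 0.4866
Iteration 3:
  x_1 = (3 - (4)·-1.0998 - (4)·0.4866) / (9) = 0.6059
  x_2 = (-7 - (2)·0.6059 - (4)·0.4866) / (9) = -1.1287
  x_3 = (1 - (-4)·0.6059 - (1)·-1.1287) / (6) = 0.7587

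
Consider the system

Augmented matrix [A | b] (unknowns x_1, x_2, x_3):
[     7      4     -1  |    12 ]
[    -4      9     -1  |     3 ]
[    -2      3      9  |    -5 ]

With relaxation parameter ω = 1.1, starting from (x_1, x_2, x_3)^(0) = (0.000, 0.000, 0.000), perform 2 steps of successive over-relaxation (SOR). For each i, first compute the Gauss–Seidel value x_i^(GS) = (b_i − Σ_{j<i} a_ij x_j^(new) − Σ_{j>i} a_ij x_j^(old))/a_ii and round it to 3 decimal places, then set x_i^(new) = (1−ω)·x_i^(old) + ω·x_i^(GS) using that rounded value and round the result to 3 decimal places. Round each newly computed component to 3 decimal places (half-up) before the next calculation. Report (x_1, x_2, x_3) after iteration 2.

(0.789, 0.548, -0.557)

Iteration 1:
  x_1: GS value = (12 - (4)·0.000 - (-1)·0.000) / (7) = 1.714;  x_1 ← (1−ω)·0.000 + ω·1.714 = 1.885
  x_2: GS value = (3 - (-4)·1.885 - (-1)·0.000) / (9) = 1.171;  x_2 ← (1−ω)·0.000 + ω·1.171 = 1.288
  x_3: GS value = (-5 - (-2)·1.885 - (3)·1.288) / (9) = -0.566;  x_3 ← (1−ω)·0.000 + ω·-0.566 = -0.623
Iteration 2:
  x_1: GS value = (12 - (4)·1.288 - (-1)·-0.623) / (7) = 0.889;  x_1 ← (1−ω)·1.885 + ω·0.889 = 0.789
  x_2: GS value = (3 - (-4)·0.789 - (-1)·-0.623) / (9) = 0.615;  x_2 ← (1−ω)·1.288 + ω·0.615 = 0.548
  x_3: GS value = (-5 - (-2)·0.789 - (3)·0.548) / (9) = -0.563;  x_3 ← (1−ω)·-0.623 + ω·-0.563 = -0.557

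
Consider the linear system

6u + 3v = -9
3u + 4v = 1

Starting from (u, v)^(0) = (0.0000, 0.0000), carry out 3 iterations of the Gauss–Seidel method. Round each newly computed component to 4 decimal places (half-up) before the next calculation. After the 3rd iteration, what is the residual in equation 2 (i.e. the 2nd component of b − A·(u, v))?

Iteration 1:
  u = (-9 - (3)·0.0000) / (6) = -1.5000
  v = (1 - (3)·-1.5000) / (4) = 1.3750
Iteration 2:
  u = (-9 - (3)·1.3750) / (6) = -2.1875
  v = (1 - (3)·-2.1875) / (4) = 1.8906
Iteration 3:
  u = (-9 - (3)·1.8906) / (6) = -2.4453
  v = (1 - (3)·-2.4453) / (4) = 2.0840
Residual b − A·x = (-0.5802, -0.0001)

-0.0001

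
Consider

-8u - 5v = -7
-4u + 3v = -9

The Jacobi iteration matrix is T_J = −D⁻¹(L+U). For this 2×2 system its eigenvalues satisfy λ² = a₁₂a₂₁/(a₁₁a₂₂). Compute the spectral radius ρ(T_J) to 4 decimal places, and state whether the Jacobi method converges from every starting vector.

a₁₂a₂₁/(a₁₁a₂₂) = (-5)·(-4) / ((-8)·(3)) = -0.833333
ρ = √|-0.833333| = √0.833333 = 0.9129
ρ < 1, so Jacobi converges

0.9129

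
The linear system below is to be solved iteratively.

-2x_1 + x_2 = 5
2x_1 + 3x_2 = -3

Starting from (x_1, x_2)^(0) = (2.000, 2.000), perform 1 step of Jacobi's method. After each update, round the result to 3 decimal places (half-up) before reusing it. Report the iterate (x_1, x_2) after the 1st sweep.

Iteration 1:
  x_1 = (5 - (1)·2.000) / (-2) = -1.500
  x_2 = (-3 - (2)·2.000) / (3) = -2.333

(-1.500, -2.333)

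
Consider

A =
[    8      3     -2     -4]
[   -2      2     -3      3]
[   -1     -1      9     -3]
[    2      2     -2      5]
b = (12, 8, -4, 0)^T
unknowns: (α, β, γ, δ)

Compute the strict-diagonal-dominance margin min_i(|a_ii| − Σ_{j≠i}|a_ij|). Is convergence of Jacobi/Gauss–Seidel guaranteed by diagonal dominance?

row 1: |8| − (3+2+4) = -1
row 2: |2| − (2+3+3) = -6
row 3: |9| − (1+1+3) = 4
row 4: |5| − (2+2+2) = -1
minimum over rows = -6 → not strictly diagonally dominant

-6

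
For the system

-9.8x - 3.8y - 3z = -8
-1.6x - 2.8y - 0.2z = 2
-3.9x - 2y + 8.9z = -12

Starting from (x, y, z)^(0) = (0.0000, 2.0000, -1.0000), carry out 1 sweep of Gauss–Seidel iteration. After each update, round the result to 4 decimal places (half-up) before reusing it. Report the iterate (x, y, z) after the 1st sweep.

(0.3469, -0.8411, -1.3853)

Iteration 1:
  x = (-8 - (-3.8)·2.0000 - (-3)·-1.0000) / (-9.8) = 0.3469
  y = (2 - (-1.6)·0.3469 - (-0.2)·-1.0000) / (-2.8) = -0.8411
  z = (-12 - (-3.9)·0.3469 - (-2)·-0.8411) / (8.9) = -1.3853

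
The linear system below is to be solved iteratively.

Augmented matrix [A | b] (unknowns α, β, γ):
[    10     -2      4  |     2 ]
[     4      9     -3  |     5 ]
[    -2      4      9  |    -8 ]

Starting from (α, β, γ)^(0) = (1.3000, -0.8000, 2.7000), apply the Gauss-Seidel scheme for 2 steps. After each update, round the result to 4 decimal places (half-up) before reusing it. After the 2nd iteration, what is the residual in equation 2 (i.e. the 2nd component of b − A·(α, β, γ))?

Iteration 1:
  α = (2 - (-2)·-0.8000 - (4)·2.7000) / (10) = -1.0400
  β = (5 - (4)·-1.0400 - (-3)·2.7000) / (9) = 1.9178
  γ = (-8 - (-2)·-1.0400 - (4)·1.9178) / (9) = -1.9724
Iteration 2:
  α = (2 - (-2)·1.9178 - (4)·-1.9724) / (10) = 1.3725
  β = (5 - (4)·1.3725 - (-3)·-1.9724) / (9) = -0.7119
  γ = (-8 - (-2)·1.3725 - (4)·-0.7119) / (9) = -0.2675
Residual b − A·x = (-12.0788, 5.1146, 0.0001)

5.1146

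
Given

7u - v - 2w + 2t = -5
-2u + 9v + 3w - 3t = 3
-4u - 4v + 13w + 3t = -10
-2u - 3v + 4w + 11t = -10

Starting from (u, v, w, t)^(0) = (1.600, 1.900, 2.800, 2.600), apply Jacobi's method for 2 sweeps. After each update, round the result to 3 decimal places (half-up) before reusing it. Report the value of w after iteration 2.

-0.439

Iteration 1:
  u = (-5 - (-1)·1.900 - (-2)·2.800 - (2)·2.600) / (7) = -0.386
  v = (3 - (-2)·1.600 - (3)·2.800 - (-3)·2.600) / (9) = 0.622
  w = (-10 - (-4)·1.600 - (-4)·1.900 - (3)·2.600) / (13) = -0.292
  t = (-10 - (-2)·1.600 - (-3)·1.900 - (4)·2.800) / (11) = -1.118
Iteration 2:
  u = (-5 - (-1)·0.622 - (-2)·-0.292 - (2)·-1.118) / (7) = -0.389
  v = (3 - (-2)·-0.386 - (3)·-0.292 - (-3)·-1.118) / (9) = -0.028
  w = (-10 - (-4)·-0.386 - (-4)·0.622 - (3)·-1.118) / (13) = -0.439
  t = (-10 - (-2)·-0.386 - (-3)·0.622 - (4)·-0.292) / (11) = -0.703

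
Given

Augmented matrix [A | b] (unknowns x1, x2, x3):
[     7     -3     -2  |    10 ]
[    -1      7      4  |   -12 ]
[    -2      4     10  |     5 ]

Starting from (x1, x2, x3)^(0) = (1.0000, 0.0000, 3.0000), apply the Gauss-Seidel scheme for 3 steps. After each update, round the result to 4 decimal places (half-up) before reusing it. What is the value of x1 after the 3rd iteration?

0.7121

Iteration 1:
  x1 = (10 - (-3)·0.0000 - (-2)·3.0000) / (7) = 2.2857
  x2 = (-12 - (-1)·2.2857 - (4)·3.0000) / (7) = -3.1020
  x3 = (5 - (-2)·2.2857 - (4)·-3.1020) / (10) = 2.1979
Iteration 2:
  x1 = (10 - (-3)·-3.1020 - (-2)·2.1979) / (7) = 0.7271
  x2 = (-12 - (-1)·0.7271 - (4)·2.1979) / (7) = -2.8664
  x3 = (5 - (-2)·0.7271 - (4)·-2.8664) / (10) = 1.7920
Iteration 3:
  x1 = (10 - (-3)·-2.8664 - (-2)·1.7920) / (7) = 0.7121
  x2 = (-12 - (-1)·0.7121 - (4)·1.7920) / (7) = -2.6366
  x3 = (5 - (-2)·0.7121 - (4)·-2.6366) / (10) = 1.6971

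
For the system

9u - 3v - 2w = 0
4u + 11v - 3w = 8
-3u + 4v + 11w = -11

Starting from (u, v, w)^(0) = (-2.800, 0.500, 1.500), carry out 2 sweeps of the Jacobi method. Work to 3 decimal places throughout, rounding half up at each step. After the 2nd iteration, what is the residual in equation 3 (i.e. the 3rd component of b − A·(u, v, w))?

Iteration 1:
  u = (0 - (-3)·0.500 - (-2)·1.500) / (9) = 0.500
  v = (8 - (4)·-2.800 - (-3)·1.500) / (11) = 2.155
  w = (-11 - (-3)·-2.800 - (4)·0.500) / (11) = -1.945
Iteration 2:
  u = (0 - (-3)·2.155 - (-2)·-1.945) / (9) = 0.286
  v = (8 - (4)·0.500 - (-3)·-1.945) / (11) = 0.015
  w = (-11 - (-3)·0.500 - (4)·2.155) / (11) = -1.647
Residual b − A·x = (-5.823, 1.750, 7.915)

7.915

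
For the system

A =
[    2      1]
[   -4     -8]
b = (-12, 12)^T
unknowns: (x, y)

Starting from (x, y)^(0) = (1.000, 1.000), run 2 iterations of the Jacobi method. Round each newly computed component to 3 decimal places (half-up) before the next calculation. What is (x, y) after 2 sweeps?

Iteration 1:
  x = (-12 - (1)·1.000) / (2) = -6.500
  y = (12 - (-4)·1.000) / (-8) = -2.000
Iteration 2:
  x = (-12 - (1)·-2.000) / (2) = -5.000
  y = (12 - (-4)·-6.500) / (-8) = 1.750

(-5.000, 1.750)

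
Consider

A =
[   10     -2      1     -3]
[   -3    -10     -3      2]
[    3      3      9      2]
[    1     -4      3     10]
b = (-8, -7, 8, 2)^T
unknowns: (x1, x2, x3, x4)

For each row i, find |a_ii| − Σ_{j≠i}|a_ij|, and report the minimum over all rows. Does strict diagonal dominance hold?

row 1: |10| − (2+1+3) = 4
row 2: |-10| − (3+3+2) = 2
row 3: |9| − (3+3+2) = 1
row 4: |10| − (1+4+3) = 2
minimum over rows = 1 → strictly diagonally dominant (convergence guaranteed)

1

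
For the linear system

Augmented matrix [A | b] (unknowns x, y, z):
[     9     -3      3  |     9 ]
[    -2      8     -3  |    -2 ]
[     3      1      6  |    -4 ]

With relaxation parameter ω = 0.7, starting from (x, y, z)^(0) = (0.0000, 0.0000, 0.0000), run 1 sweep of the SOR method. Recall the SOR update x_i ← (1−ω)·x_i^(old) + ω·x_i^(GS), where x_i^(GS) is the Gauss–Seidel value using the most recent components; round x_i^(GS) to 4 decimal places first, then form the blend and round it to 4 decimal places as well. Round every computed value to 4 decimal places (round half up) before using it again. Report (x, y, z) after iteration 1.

Iteration 1:
  x: GS value = (9 - (-3)·0.0000 - (3)·0.0000) / (9) = 1.0000;  x ← (1−ω)·0.0000 + ω·1.0000 = 0.7000
  y: GS value = (-2 - (-2)·0.7000 - (-3)·0.0000) / (8) = -0.0750;  y ← (1−ω)·0.0000 + ω·-0.0750 = -0.0525
  z: GS value = (-4 - (3)·0.7000 - (1)·-0.0525) / (6) = -1.0079;  z ← (1−ω)·0.0000 + ω·-1.0079 = -0.7055

(0.7000, -0.0525, -0.7055)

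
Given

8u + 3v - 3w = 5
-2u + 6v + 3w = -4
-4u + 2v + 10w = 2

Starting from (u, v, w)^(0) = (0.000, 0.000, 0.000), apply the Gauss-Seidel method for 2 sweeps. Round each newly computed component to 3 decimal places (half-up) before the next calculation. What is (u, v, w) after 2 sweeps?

Iteration 1:
  u = (5 - (3)·0.000 - (-3)·0.000) / (8) = 0.625
  v = (-4 - (-2)·0.625 - (3)·0.000) / (6) = -0.458
  w = (2 - (-4)·0.625 - (2)·-0.458) / (10) = 0.542
Iteration 2:
  u = (5 - (3)·-0.458 - (-3)·0.542) / (8) = 1.000
  v = (-4 - (-2)·1.000 - (3)·0.542) / (6) = -0.604
  w = (2 - (-4)·1.000 - (2)·-0.604) / (10) = 0.721

(1.000, -0.604, 0.721)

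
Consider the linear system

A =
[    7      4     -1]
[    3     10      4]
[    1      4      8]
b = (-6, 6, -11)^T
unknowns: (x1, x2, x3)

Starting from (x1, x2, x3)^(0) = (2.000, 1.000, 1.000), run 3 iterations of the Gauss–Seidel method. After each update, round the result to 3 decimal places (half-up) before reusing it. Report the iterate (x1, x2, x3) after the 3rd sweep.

(-2.073, 2.027, -2.129)

Iteration 1:
  x1 = (-6 - (4)·1.000 - (-1)·1.000) / (7) = -1.286
  x2 = (6 - (3)·-1.286 - (4)·1.000) / (10) = 0.586
  x3 = (-11 - (1)·-1.286 - (4)·0.586) / (8) = -1.507
Iteration 2:
  x1 = (-6 - (4)·0.586 - (-1)·-1.507) / (7) = -1.407
  x2 = (6 - (3)·-1.407 - (4)·-1.507) / (10) = 1.625
  x3 = (-11 - (1)·-1.407 - (4)·1.625) / (8) = -2.012
Iteration 3:
  x1 = (-6 - (4)·1.625 - (-1)·-2.012) / (7) = -2.073
  x2 = (6 - (3)·-2.073 - (4)·-2.012) / (10) = 2.027
  x3 = (-11 - (1)·-2.073 - (4)·2.027) / (8) = -2.129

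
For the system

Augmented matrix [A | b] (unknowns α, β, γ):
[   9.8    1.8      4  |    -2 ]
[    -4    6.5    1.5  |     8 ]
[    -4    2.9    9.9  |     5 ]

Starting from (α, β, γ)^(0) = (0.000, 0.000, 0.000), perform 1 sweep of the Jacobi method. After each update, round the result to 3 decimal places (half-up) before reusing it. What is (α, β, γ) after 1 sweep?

Iteration 1:
  α = (-2 - (1.8)·0.000 - (4)·0.000) / (9.8) = -0.204
  β = (8 - (-4)·0.000 - (1.5)·0.000) / (6.5) = 1.231
  γ = (5 - (-4)·0.000 - (2.9)·0.000) / (9.9) = 0.505

(-0.204, 1.231, 0.505)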